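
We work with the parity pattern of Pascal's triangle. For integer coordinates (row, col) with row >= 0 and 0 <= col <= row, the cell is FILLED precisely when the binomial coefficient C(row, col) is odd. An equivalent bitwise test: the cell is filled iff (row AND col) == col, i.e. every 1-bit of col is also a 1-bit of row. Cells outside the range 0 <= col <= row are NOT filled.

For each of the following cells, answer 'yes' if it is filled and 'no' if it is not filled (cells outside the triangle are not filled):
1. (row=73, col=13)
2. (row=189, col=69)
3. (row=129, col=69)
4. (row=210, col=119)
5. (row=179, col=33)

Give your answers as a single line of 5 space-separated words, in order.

Answer: no no no no yes

Derivation:
(73,13): row=0b1001001, col=0b1101, row AND col = 0b1001 = 9; 9 != 13 -> empty
(189,69): row=0b10111101, col=0b1000101, row AND col = 0b101 = 5; 5 != 69 -> empty
(129,69): row=0b10000001, col=0b1000101, row AND col = 0b1 = 1; 1 != 69 -> empty
(210,119): row=0b11010010, col=0b1110111, row AND col = 0b1010010 = 82; 82 != 119 -> empty
(179,33): row=0b10110011, col=0b100001, row AND col = 0b100001 = 33; 33 == 33 -> filled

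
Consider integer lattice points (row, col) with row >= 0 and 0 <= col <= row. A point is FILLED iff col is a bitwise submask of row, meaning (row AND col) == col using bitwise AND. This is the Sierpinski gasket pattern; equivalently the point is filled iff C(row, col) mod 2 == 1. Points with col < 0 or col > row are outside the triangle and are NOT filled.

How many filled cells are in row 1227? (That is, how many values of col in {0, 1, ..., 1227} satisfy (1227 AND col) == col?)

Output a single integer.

Answer: 64

Derivation:
1227 in binary = 10011001011
popcount(1227) = number of 1-bits in 10011001011 = 6
A col c satisfies (1227 AND c) == c iff every set bit of c is also set in 1227; each of the 6 set bits of 1227 can independently be on or off in c.
count = 2^6 = 64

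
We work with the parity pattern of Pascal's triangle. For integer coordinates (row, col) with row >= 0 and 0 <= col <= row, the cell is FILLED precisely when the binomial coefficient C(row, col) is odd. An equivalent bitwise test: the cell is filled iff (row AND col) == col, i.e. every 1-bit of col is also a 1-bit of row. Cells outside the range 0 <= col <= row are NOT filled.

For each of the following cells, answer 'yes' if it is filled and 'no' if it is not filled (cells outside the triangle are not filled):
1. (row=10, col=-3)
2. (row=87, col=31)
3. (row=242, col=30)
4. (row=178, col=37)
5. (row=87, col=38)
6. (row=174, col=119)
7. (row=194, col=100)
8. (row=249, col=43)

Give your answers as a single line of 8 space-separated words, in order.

Answer: no no no no no no no no

Derivation:
(10,-3): col outside [0, 10] -> not filled
(87,31): row=0b1010111, col=0b11111, row AND col = 0b10111 = 23; 23 != 31 -> empty
(242,30): row=0b11110010, col=0b11110, row AND col = 0b10010 = 18; 18 != 30 -> empty
(178,37): row=0b10110010, col=0b100101, row AND col = 0b100000 = 32; 32 != 37 -> empty
(87,38): row=0b1010111, col=0b100110, row AND col = 0b110 = 6; 6 != 38 -> empty
(174,119): row=0b10101110, col=0b1110111, row AND col = 0b100110 = 38; 38 != 119 -> empty
(194,100): row=0b11000010, col=0b1100100, row AND col = 0b1000000 = 64; 64 != 100 -> empty
(249,43): row=0b11111001, col=0b101011, row AND col = 0b101001 = 41; 41 != 43 -> empty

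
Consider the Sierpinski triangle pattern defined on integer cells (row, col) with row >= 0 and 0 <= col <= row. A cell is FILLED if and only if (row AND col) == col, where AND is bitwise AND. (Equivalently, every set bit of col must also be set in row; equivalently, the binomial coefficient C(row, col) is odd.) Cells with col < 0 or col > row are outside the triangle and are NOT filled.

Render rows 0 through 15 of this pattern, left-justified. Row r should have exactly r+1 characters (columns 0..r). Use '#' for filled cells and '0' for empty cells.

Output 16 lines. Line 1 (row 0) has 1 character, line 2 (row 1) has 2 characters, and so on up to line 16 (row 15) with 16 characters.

r0=0: #
r1=1: ##
r2=10: #0#
r3=11: ####
r4=100: #000#
r5=101: ##00##
r6=110: #0#0#0#
r7=111: ########
r8=1000: #0000000#
r9=1001: ##000000##
r10=1010: #0#00000#0#
r11=1011: ####0000####
r12=1100: #000#000#000#
r13=1101: ##00##00##00##
r14=1110: #0#0#0#0#0#0#0#
r15=1111: ################

Answer: #
##
#0#
####
#000#
##00##
#0#0#0#
########
#0000000#
##000000##
#0#00000#0#
####0000####
#000#000#000#
##00##00##00##
#0#0#0#0#0#0#0#
################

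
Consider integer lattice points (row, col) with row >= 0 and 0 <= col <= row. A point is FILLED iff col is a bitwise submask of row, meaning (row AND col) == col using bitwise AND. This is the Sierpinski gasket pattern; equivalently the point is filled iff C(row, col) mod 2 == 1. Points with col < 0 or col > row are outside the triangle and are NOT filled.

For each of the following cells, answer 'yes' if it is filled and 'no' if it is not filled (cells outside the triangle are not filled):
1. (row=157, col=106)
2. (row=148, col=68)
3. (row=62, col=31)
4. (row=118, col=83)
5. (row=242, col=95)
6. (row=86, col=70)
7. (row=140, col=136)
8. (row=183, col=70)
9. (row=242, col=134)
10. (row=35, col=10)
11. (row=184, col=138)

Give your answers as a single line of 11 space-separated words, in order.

(157,106): row=0b10011101, col=0b1101010, row AND col = 0b1000 = 8; 8 != 106 -> empty
(148,68): row=0b10010100, col=0b1000100, row AND col = 0b100 = 4; 4 != 68 -> empty
(62,31): row=0b111110, col=0b11111, row AND col = 0b11110 = 30; 30 != 31 -> empty
(118,83): row=0b1110110, col=0b1010011, row AND col = 0b1010010 = 82; 82 != 83 -> empty
(242,95): row=0b11110010, col=0b1011111, row AND col = 0b1010010 = 82; 82 != 95 -> empty
(86,70): row=0b1010110, col=0b1000110, row AND col = 0b1000110 = 70; 70 == 70 -> filled
(140,136): row=0b10001100, col=0b10001000, row AND col = 0b10001000 = 136; 136 == 136 -> filled
(183,70): row=0b10110111, col=0b1000110, row AND col = 0b110 = 6; 6 != 70 -> empty
(242,134): row=0b11110010, col=0b10000110, row AND col = 0b10000010 = 130; 130 != 134 -> empty
(35,10): row=0b100011, col=0b1010, row AND col = 0b10 = 2; 2 != 10 -> empty
(184,138): row=0b10111000, col=0b10001010, row AND col = 0b10001000 = 136; 136 != 138 -> empty

Answer: no no no no no yes yes no no no no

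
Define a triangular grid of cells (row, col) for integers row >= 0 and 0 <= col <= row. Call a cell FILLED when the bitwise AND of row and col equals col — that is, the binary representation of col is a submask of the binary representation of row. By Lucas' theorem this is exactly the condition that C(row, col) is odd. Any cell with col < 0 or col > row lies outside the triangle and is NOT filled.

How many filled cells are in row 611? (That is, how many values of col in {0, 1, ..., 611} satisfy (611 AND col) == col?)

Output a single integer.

Answer: 32

Derivation:
611 in binary = 1001100011
popcount(611) = number of 1-bits in 1001100011 = 5
A col c satisfies (611 AND c) == c iff every set bit of c is also set in 611; each of the 5 set bits of 611 can independently be on or off in c.
count = 2^5 = 32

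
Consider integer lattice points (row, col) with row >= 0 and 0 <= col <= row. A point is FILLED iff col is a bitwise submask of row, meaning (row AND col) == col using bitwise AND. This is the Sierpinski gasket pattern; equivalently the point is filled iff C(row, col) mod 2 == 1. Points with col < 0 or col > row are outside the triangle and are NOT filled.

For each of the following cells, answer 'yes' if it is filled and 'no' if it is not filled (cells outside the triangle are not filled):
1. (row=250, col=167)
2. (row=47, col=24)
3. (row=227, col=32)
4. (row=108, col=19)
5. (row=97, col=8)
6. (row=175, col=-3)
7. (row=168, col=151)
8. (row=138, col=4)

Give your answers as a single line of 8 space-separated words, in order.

Answer: no no yes no no no no no

Derivation:
(250,167): row=0b11111010, col=0b10100111, row AND col = 0b10100010 = 162; 162 != 167 -> empty
(47,24): row=0b101111, col=0b11000, row AND col = 0b1000 = 8; 8 != 24 -> empty
(227,32): row=0b11100011, col=0b100000, row AND col = 0b100000 = 32; 32 == 32 -> filled
(108,19): row=0b1101100, col=0b10011, row AND col = 0b0 = 0; 0 != 19 -> empty
(97,8): row=0b1100001, col=0b1000, row AND col = 0b0 = 0; 0 != 8 -> empty
(175,-3): col outside [0, 175] -> not filled
(168,151): row=0b10101000, col=0b10010111, row AND col = 0b10000000 = 128; 128 != 151 -> empty
(138,4): row=0b10001010, col=0b100, row AND col = 0b0 = 0; 0 != 4 -> empty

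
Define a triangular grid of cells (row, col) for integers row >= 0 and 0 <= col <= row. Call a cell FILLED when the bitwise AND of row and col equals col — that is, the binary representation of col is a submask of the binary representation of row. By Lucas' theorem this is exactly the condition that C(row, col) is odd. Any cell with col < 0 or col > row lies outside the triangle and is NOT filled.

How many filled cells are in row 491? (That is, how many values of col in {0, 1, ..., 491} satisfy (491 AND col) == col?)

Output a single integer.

Answer: 128

Derivation:
491 in binary = 111101011
popcount(491) = number of 1-bits in 111101011 = 7
A col c satisfies (491 AND c) == c iff every set bit of c is also set in 491; each of the 7 set bits of 491 can independently be on or off in c.
count = 2^7 = 128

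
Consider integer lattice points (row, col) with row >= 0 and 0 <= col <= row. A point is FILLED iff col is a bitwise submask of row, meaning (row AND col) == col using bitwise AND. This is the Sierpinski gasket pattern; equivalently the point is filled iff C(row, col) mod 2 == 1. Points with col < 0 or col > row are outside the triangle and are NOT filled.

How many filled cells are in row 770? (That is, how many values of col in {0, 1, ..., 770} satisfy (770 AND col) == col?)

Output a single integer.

770 in binary = 1100000010
popcount(770) = number of 1-bits in 1100000010 = 3
A col c satisfies (770 AND c) == c iff every set bit of c is also set in 770; each of the 3 set bits of 770 can independently be on or off in c.
count = 2^3 = 8

Answer: 8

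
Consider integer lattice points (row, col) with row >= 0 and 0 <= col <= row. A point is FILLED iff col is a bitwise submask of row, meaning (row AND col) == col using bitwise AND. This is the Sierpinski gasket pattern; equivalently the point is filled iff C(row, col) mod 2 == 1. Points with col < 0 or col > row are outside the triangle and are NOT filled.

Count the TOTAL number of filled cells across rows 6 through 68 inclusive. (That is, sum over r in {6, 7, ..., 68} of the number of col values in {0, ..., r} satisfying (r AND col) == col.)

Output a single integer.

Answer: 736

Derivation:
r6=110 pc2: +4 =4
r7=111 pc3: +8 =12
r8=1000 pc1: +2 =14
r9=1001 pc2: +4 =18
r10=1010 pc2: +4 =22
r11=1011 pc3: +8 =30
r12=1100 pc2: +4 =34
r13=1101 pc3: +8 =42
r14=1110 pc3: +8 =50
r15=1111 pc4: +16 =66
r16=10000 pc1: +2 =68
r17=10001 pc2: +4 =72
r18=10010 pc2: +4 =76
r19=10011 pc3: +8 =84
r20=10100 pc2: +4 =88
r21=10101 pc3: +8 =96
r22=10110 pc3: +8 =104
r23=10111 pc4: +16 =120
r24=11000 pc2: +4 =124
r25=11001 pc3: +8 =132
r26=11010 pc3: +8 =140
r27=11011 pc4: +16 =156
r28=11100 pc3: +8 =164
r29=11101 pc4: +16 =180
r30=11110 pc4: +16 =196
r31=11111 pc5: +32 =228
r32=100000 pc1: +2 =230
r33=100001 pc2: +4 =234
r34=100010 pc2: +4 =238
r35=100011 pc3: +8 =246
r36=100100 pc2: +4 =250
r37=100101 pc3: +8 =258
r38=100110 pc3: +8 =266
r39=100111 pc4: +16 =282
r40=101000 pc2: +4 =286
r41=101001 pc3: +8 =294
r42=101010 pc3: +8 =302
r43=101011 pc4: +16 =318
r44=101100 pc3: +8 =326
r45=101101 pc4: +16 =342
r46=101110 pc4: +16 =358
r47=101111 pc5: +32 =390
r48=110000 pc2: +4 =394
r49=110001 pc3: +8 =402
r50=110010 pc3: +8 =410
r51=110011 pc4: +16 =426
r52=110100 pc3: +8 =434
r53=110101 pc4: +16 =450
r54=110110 pc4: +16 =466
r55=110111 pc5: +32 =498
r56=111000 pc3: +8 =506
r57=111001 pc4: +16 =522
r58=111010 pc4: +16 =538
r59=111011 pc5: +32 =570
r60=111100 pc4: +16 =586
r61=111101 pc5: +32 =618
r62=111110 pc5: +32 =650
r63=111111 pc6: +64 =714
r64=1000000 pc1: +2 =716
r65=1000001 pc2: +4 =720
r66=1000010 pc2: +4 =724
r67=1000011 pc3: +8 =732
r68=1000100 pc2: +4 =736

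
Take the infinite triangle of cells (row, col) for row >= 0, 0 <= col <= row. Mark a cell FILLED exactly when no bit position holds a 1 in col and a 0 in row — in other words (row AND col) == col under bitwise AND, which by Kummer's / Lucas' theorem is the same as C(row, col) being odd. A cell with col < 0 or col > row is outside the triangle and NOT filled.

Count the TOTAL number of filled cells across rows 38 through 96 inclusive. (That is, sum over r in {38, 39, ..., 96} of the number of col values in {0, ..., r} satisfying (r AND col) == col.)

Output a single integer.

Answer: 946

Derivation:
r38=100110 pc3: +8 =8
r39=100111 pc4: +16 =24
r40=101000 pc2: +4 =28
r41=101001 pc3: +8 =36
r42=101010 pc3: +8 =44
r43=101011 pc4: +16 =60
r44=101100 pc3: +8 =68
r45=101101 pc4: +16 =84
r46=101110 pc4: +16 =100
r47=101111 pc5: +32 =132
r48=110000 pc2: +4 =136
r49=110001 pc3: +8 =144
r50=110010 pc3: +8 =152
r51=110011 pc4: +16 =168
r52=110100 pc3: +8 =176
r53=110101 pc4: +16 =192
r54=110110 pc4: +16 =208
r55=110111 pc5: +32 =240
r56=111000 pc3: +8 =248
r57=111001 pc4: +16 =264
r58=111010 pc4: +16 =280
r59=111011 pc5: +32 =312
r60=111100 pc4: +16 =328
r61=111101 pc5: +32 =360
r62=111110 pc5: +32 =392
r63=111111 pc6: +64 =456
r64=1000000 pc1: +2 =458
r65=1000001 pc2: +4 =462
r66=1000010 pc2: +4 =466
r67=1000011 pc3: +8 =474
r68=1000100 pc2: +4 =478
r69=1000101 pc3: +8 =486
r70=1000110 pc3: +8 =494
r71=1000111 pc4: +16 =510
r72=1001000 pc2: +4 =514
r73=1001001 pc3: +8 =522
r74=1001010 pc3: +8 =530
r75=1001011 pc4: +16 =546
r76=1001100 pc3: +8 =554
r77=1001101 pc4: +16 =570
r78=1001110 pc4: +16 =586
r79=1001111 pc5: +32 =618
r80=1010000 pc2: +4 =622
r81=1010001 pc3: +8 =630
r82=1010010 pc3: +8 =638
r83=1010011 pc4: +16 =654
r84=1010100 pc3: +8 =662
r85=1010101 pc4: +16 =678
r86=1010110 pc4: +16 =694
r87=1010111 pc5: +32 =726
r88=1011000 pc3: +8 =734
r89=1011001 pc4: +16 =750
r90=1011010 pc4: +16 =766
r91=1011011 pc5: +32 =798
r92=1011100 pc4: +16 =814
r93=1011101 pc5: +32 =846
r94=1011110 pc5: +32 =878
r95=1011111 pc6: +64 =942
r96=1100000 pc2: +4 =946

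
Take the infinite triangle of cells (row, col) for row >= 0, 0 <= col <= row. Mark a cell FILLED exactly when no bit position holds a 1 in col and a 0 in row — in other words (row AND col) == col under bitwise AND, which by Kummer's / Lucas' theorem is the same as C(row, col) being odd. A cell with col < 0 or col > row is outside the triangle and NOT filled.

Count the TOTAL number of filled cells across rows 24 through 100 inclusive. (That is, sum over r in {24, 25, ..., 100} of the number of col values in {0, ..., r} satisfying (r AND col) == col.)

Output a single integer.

r24=11000 pc2: +4 =4
r25=11001 pc3: +8 =12
r26=11010 pc3: +8 =20
r27=11011 pc4: +16 =36
r28=11100 pc3: +8 =44
r29=11101 pc4: +16 =60
r30=11110 pc4: +16 =76
r31=11111 pc5: +32 =108
r32=100000 pc1: +2 =110
r33=100001 pc2: +4 =114
r34=100010 pc2: +4 =118
r35=100011 pc3: +8 =126
r36=100100 pc2: +4 =130
r37=100101 pc3: +8 =138
r38=100110 pc3: +8 =146
r39=100111 pc4: +16 =162
r40=101000 pc2: +4 =166
r41=101001 pc3: +8 =174
r42=101010 pc3: +8 =182
r43=101011 pc4: +16 =198
r44=101100 pc3: +8 =206
r45=101101 pc4: +16 =222
r46=101110 pc4: +16 =238
r47=101111 pc5: +32 =270
r48=110000 pc2: +4 =274
r49=110001 pc3: +8 =282
r50=110010 pc3: +8 =290
r51=110011 pc4: +16 =306
r52=110100 pc3: +8 =314
r53=110101 pc4: +16 =330
r54=110110 pc4: +16 =346
r55=110111 pc5: +32 =378
r56=111000 pc3: +8 =386
r57=111001 pc4: +16 =402
r58=111010 pc4: +16 =418
r59=111011 pc5: +32 =450
r60=111100 pc4: +16 =466
r61=111101 pc5: +32 =498
r62=111110 pc5: +32 =530
r63=111111 pc6: +64 =594
r64=1000000 pc1: +2 =596
r65=1000001 pc2: +4 =600
r66=1000010 pc2: +4 =604
r67=1000011 pc3: +8 =612
r68=1000100 pc2: +4 =616
r69=1000101 pc3: +8 =624
r70=1000110 pc3: +8 =632
r71=1000111 pc4: +16 =648
r72=1001000 pc2: +4 =652
r73=1001001 pc3: +8 =660
r74=1001010 pc3: +8 =668
r75=1001011 pc4: +16 =684
r76=1001100 pc3: +8 =692
r77=1001101 pc4: +16 =708
r78=1001110 pc4: +16 =724
r79=1001111 pc5: +32 =756
r80=1010000 pc2: +4 =760
r81=1010001 pc3: +8 =768
r82=1010010 pc3: +8 =776
r83=1010011 pc4: +16 =792
r84=1010100 pc3: +8 =800
r85=1010101 pc4: +16 =816
r86=1010110 pc4: +16 =832
r87=1010111 pc5: +32 =864
r88=1011000 pc3: +8 =872
r89=1011001 pc4: +16 =888
r90=1011010 pc4: +16 =904
r91=1011011 pc5: +32 =936
r92=1011100 pc4: +16 =952
r93=1011101 pc5: +32 =984
r94=1011110 pc5: +32 =1016
r95=1011111 pc6: +64 =1080
r96=1100000 pc2: +4 =1084
r97=1100001 pc3: +8 =1092
r98=1100010 pc3: +8 =1100
r99=1100011 pc4: +16 =1116
r100=1100100 pc3: +8 =1124

Answer: 1124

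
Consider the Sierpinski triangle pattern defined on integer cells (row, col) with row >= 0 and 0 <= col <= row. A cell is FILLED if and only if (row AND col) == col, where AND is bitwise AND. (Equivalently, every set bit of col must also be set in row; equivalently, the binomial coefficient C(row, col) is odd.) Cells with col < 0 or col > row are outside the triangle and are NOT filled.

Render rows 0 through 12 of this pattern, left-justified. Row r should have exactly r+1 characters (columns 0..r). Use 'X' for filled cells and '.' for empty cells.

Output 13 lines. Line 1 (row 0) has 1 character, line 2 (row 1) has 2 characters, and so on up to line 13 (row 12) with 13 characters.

r0=0: X
r1=1: XX
r2=10: X.X
r3=11: XXXX
r4=100: X...X
r5=101: XX..XX
r6=110: X.X.X.X
r7=111: XXXXXXXX
r8=1000: X.......X
r9=1001: XX......XX
r10=1010: X.X.....X.X
r11=1011: XXXX....XXXX
r12=1100: X...X...X...X

Answer: X
XX
X.X
XXXX
X...X
XX..XX
X.X.X.X
XXXXXXXX
X.......X
XX......XX
X.X.....X.X
XXXX....XXXX
X...X...X...X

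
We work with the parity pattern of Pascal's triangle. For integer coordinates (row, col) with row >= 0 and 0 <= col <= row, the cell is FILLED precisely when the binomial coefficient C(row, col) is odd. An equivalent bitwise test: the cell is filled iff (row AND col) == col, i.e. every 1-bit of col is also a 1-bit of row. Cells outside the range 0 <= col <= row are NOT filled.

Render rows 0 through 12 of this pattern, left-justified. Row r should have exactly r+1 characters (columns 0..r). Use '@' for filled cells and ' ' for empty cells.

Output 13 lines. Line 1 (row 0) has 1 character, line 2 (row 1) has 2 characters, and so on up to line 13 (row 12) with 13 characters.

Answer: @
@@
@ @
@@@@
@   @
@@  @@
@ @ @ @
@@@@@@@@
@       @
@@      @@
@ @     @ @
@@@@    @@@@
@   @   @   @

Derivation:
r0=0: @
r1=1: @@
r2=10: @ @
r3=11: @@@@
r4=100: @   @
r5=101: @@  @@
r6=110: @ @ @ @
r7=111: @@@@@@@@
r8=1000: @       @
r9=1001: @@      @@
r10=1010: @ @     @ @
r11=1011: @@@@    @@@@
r12=1100: @   @   @   @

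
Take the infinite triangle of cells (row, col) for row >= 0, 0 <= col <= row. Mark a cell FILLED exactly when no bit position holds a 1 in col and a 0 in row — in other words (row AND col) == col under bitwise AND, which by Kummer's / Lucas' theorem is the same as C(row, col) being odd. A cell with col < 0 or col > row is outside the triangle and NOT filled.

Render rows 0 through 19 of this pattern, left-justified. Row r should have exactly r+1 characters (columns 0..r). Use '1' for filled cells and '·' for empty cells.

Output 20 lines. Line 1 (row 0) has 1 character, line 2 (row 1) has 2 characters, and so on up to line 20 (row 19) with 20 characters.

Answer: 1
11
1·1
1111
1···1
11··11
1·1·1·1
11111111
1·······1
11······11
1·1·····1·1
1111····1111
1···1···1···1
11··11··11··11
1·1·1·1·1·1·1·1
1111111111111111
1···············1
11··············11
1·1·············1·1
1111············1111

Derivation:
r0=0: 1
r1=1: 11
r2=10: 1·1
r3=11: 1111
r4=100: 1···1
r5=101: 11··11
r6=110: 1·1·1·1
r7=111: 11111111
r8=1000: 1·······1
r9=1001: 11······11
r10=1010: 1·1·····1·1
r11=1011: 1111····1111
r12=1100: 1···1···1···1
r13=1101: 11··11··11··11
r14=1110: 1·1·1·1·1·1·1·1
r15=1111: 1111111111111111
r16=10000: 1···············1
r17=10001: 11··············11
r18=10010: 1·1·············1·1
r19=10011: 1111············1111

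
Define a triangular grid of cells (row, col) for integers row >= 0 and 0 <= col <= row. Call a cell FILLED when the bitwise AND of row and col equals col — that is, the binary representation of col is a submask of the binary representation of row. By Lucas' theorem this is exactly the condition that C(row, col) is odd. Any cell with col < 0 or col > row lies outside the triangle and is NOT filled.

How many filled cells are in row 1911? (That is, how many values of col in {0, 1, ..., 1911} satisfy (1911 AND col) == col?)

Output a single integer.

Answer: 512

Derivation:
1911 in binary = 11101110111
popcount(1911) = number of 1-bits in 11101110111 = 9
A col c satisfies (1911 AND c) == c iff every set bit of c is also set in 1911; each of the 9 set bits of 1911 can independently be on or off in c.
count = 2^9 = 512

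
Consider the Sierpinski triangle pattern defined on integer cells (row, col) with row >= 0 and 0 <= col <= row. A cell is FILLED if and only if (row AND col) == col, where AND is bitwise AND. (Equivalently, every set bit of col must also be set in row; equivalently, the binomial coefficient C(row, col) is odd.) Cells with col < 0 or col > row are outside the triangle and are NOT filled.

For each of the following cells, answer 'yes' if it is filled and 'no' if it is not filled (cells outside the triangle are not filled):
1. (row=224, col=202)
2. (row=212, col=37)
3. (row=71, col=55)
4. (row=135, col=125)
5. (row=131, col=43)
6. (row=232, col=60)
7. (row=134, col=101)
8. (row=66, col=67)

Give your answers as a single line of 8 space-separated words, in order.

(224,202): row=0b11100000, col=0b11001010, row AND col = 0b11000000 = 192; 192 != 202 -> empty
(212,37): row=0b11010100, col=0b100101, row AND col = 0b100 = 4; 4 != 37 -> empty
(71,55): row=0b1000111, col=0b110111, row AND col = 0b111 = 7; 7 != 55 -> empty
(135,125): row=0b10000111, col=0b1111101, row AND col = 0b101 = 5; 5 != 125 -> empty
(131,43): row=0b10000011, col=0b101011, row AND col = 0b11 = 3; 3 != 43 -> empty
(232,60): row=0b11101000, col=0b111100, row AND col = 0b101000 = 40; 40 != 60 -> empty
(134,101): row=0b10000110, col=0b1100101, row AND col = 0b100 = 4; 4 != 101 -> empty
(66,67): col outside [0, 66] -> not filled

Answer: no no no no no no no no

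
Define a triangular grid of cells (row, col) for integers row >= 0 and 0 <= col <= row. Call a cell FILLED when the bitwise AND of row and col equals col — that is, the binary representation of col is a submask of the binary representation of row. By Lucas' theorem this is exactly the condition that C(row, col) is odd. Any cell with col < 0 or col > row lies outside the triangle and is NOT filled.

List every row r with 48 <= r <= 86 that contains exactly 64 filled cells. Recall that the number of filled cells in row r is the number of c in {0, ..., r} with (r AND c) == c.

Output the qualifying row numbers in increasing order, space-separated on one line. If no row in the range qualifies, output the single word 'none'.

Answer: 63

Derivation:
Row r has 2^popcount(r) filled cells, so we need popcount(r) = log2(64) = 6.
Scan r = 48..86 and keep those with exactly 6 one-bits:
r=48=110000 popcount=2 -> skip
r=49=110001 popcount=3 -> skip
r=50=110010 popcount=3 -> skip
r=51=110011 popcount=4 -> skip
r=52=110100 popcount=3 -> skip
r=53=110101 popcount=4 -> skip
r=54=110110 popcount=4 -> skip
r=55=110111 popcount=5 -> skip
r=56=111000 popcount=3 -> skip
r=57=111001 popcount=4 -> skip
r=58=111010 popcount=4 -> skip
r=59=111011 popcount=5 -> skip
r=60=111100 popcount=4 -> skip
r=61=111101 popcount=5 -> skip
r=62=111110 popcount=5 -> skip
r=63=111111 popcount=6 -> KEEP
r=64=1000000 popcount=1 -> skip
r=65=1000001 popcount=2 -> skip
r=66=1000010 popcount=2 -> skip
r=67=1000011 popcount=3 -> skip
r=68=1000100 popcount=2 -> skip
r=69=1000101 popcount=3 -> skip
r=70=1000110 popcount=3 -> skip
r=71=1000111 popcount=4 -> skip
r=72=1001000 popcount=2 -> skip
r=73=1001001 popcount=3 -> skip
r=74=1001010 popcount=3 -> skip
r=75=1001011 popcount=4 -> skip
r=76=1001100 popcount=3 -> skip
r=77=1001101 popcount=4 -> skip
r=78=1001110 popcount=4 -> skip
r=79=1001111 popcount=5 -> skip
r=80=1010000 popcount=2 -> skip
r=81=1010001 popcount=3 -> skip
r=82=1010010 popcount=3 -> skip
r=83=1010011 popcount=4 -> skip
r=84=1010100 popcount=3 -> skip
r=85=1010101 popcount=4 -> skip
r=86=1010110 popcount=4 -> skip
Kept rows: 63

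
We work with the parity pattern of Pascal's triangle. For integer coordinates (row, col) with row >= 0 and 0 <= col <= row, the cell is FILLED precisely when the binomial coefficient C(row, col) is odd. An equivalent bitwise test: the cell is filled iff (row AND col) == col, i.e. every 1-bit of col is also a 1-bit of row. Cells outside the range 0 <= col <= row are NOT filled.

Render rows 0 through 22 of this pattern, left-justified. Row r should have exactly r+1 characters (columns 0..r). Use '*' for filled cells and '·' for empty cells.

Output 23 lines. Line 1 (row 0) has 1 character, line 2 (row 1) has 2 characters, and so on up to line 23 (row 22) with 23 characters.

r0=0: *
r1=1: **
r2=10: *·*
r3=11: ****
r4=100: *···*
r5=101: **··**
r6=110: *·*·*·*
r7=111: ********
r8=1000: *·······*
r9=1001: **······**
r10=1010: *·*·····*·*
r11=1011: ****····****
r12=1100: *···*···*···*
r13=1101: **··**··**··**
r14=1110: *·*·*·*·*·*·*·*
r15=1111: ****************
r16=10000: *···············*
r17=10001: **··············**
r18=10010: *·*·············*·*
r19=10011: ****············****
r20=10100: *···*···········*···*
r21=10101: **··**··········**··**
r22=10110: *·*·*·*·········*·*·*·*

Answer: *
**
*·*
****
*···*
**··**
*·*·*·*
********
*·······*
**······**
*·*·····*·*
****····****
*···*···*···*
**··**··**··**
*·*·*·*·*·*·*·*
****************
*···············*
**··············**
*·*·············*·*
****············****
*···*···········*···*
**··**··········**··**
*·*·*·*·········*·*·*·*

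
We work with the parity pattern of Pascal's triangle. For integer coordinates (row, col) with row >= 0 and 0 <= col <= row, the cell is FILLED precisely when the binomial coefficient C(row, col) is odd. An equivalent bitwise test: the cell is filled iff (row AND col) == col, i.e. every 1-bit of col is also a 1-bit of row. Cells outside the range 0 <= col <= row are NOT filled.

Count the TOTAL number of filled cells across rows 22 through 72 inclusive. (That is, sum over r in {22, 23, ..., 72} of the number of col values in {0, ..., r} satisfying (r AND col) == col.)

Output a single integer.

Answer: 676

Derivation:
r22=10110 pc3: +8 =8
r23=10111 pc4: +16 =24
r24=11000 pc2: +4 =28
r25=11001 pc3: +8 =36
r26=11010 pc3: +8 =44
r27=11011 pc4: +16 =60
r28=11100 pc3: +8 =68
r29=11101 pc4: +16 =84
r30=11110 pc4: +16 =100
r31=11111 pc5: +32 =132
r32=100000 pc1: +2 =134
r33=100001 pc2: +4 =138
r34=100010 pc2: +4 =142
r35=100011 pc3: +8 =150
r36=100100 pc2: +4 =154
r37=100101 pc3: +8 =162
r38=100110 pc3: +8 =170
r39=100111 pc4: +16 =186
r40=101000 pc2: +4 =190
r41=101001 pc3: +8 =198
r42=101010 pc3: +8 =206
r43=101011 pc4: +16 =222
r44=101100 pc3: +8 =230
r45=101101 pc4: +16 =246
r46=101110 pc4: +16 =262
r47=101111 pc5: +32 =294
r48=110000 pc2: +4 =298
r49=110001 pc3: +8 =306
r50=110010 pc3: +8 =314
r51=110011 pc4: +16 =330
r52=110100 pc3: +8 =338
r53=110101 pc4: +16 =354
r54=110110 pc4: +16 =370
r55=110111 pc5: +32 =402
r56=111000 pc3: +8 =410
r57=111001 pc4: +16 =426
r58=111010 pc4: +16 =442
r59=111011 pc5: +32 =474
r60=111100 pc4: +16 =490
r61=111101 pc5: +32 =522
r62=111110 pc5: +32 =554
r63=111111 pc6: +64 =618
r64=1000000 pc1: +2 =620
r65=1000001 pc2: +4 =624
r66=1000010 pc2: +4 =628
r67=1000011 pc3: +8 =636
r68=1000100 pc2: +4 =640
r69=1000101 pc3: +8 =648
r70=1000110 pc3: +8 =656
r71=1000111 pc4: +16 =672
r72=1001000 pc2: +4 =676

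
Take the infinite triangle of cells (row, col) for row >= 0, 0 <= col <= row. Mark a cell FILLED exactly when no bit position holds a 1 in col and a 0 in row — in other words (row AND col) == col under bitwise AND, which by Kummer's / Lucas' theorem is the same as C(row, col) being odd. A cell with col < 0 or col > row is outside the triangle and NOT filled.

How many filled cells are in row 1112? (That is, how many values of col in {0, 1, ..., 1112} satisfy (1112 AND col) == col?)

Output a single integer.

Answer: 16

Derivation:
1112 in binary = 10001011000
popcount(1112) = number of 1-bits in 10001011000 = 4
A col c satisfies (1112 AND c) == c iff every set bit of c is also set in 1112; each of the 4 set bits of 1112 can independently be on or off in c.
count = 2^4 = 16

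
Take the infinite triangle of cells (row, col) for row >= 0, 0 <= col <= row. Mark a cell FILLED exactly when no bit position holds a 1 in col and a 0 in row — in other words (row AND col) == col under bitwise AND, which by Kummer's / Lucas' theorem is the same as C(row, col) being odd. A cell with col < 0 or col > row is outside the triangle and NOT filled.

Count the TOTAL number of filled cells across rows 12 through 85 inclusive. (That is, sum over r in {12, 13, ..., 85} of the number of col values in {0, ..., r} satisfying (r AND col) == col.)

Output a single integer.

Answer: 906

Derivation:
r12=1100 pc2: +4 =4
r13=1101 pc3: +8 =12
r14=1110 pc3: +8 =20
r15=1111 pc4: +16 =36
r16=10000 pc1: +2 =38
r17=10001 pc2: +4 =42
r18=10010 pc2: +4 =46
r19=10011 pc3: +8 =54
r20=10100 pc2: +4 =58
r21=10101 pc3: +8 =66
r22=10110 pc3: +8 =74
r23=10111 pc4: +16 =90
r24=11000 pc2: +4 =94
r25=11001 pc3: +8 =102
r26=11010 pc3: +8 =110
r27=11011 pc4: +16 =126
r28=11100 pc3: +8 =134
r29=11101 pc4: +16 =150
r30=11110 pc4: +16 =166
r31=11111 pc5: +32 =198
r32=100000 pc1: +2 =200
r33=100001 pc2: +4 =204
r34=100010 pc2: +4 =208
r35=100011 pc3: +8 =216
r36=100100 pc2: +4 =220
r37=100101 pc3: +8 =228
r38=100110 pc3: +8 =236
r39=100111 pc4: +16 =252
r40=101000 pc2: +4 =256
r41=101001 pc3: +8 =264
r42=101010 pc3: +8 =272
r43=101011 pc4: +16 =288
r44=101100 pc3: +8 =296
r45=101101 pc4: +16 =312
r46=101110 pc4: +16 =328
r47=101111 pc5: +32 =360
r48=110000 pc2: +4 =364
r49=110001 pc3: +8 =372
r50=110010 pc3: +8 =380
r51=110011 pc4: +16 =396
r52=110100 pc3: +8 =404
r53=110101 pc4: +16 =420
r54=110110 pc4: +16 =436
r55=110111 pc5: +32 =468
r56=111000 pc3: +8 =476
r57=111001 pc4: +16 =492
r58=111010 pc4: +16 =508
r59=111011 pc5: +32 =540
r60=111100 pc4: +16 =556
r61=111101 pc5: +32 =588
r62=111110 pc5: +32 =620
r63=111111 pc6: +64 =684
r64=1000000 pc1: +2 =686
r65=1000001 pc2: +4 =690
r66=1000010 pc2: +4 =694
r67=1000011 pc3: +8 =702
r68=1000100 pc2: +4 =706
r69=1000101 pc3: +8 =714
r70=1000110 pc3: +8 =722
r71=1000111 pc4: +16 =738
r72=1001000 pc2: +4 =742
r73=1001001 pc3: +8 =750
r74=1001010 pc3: +8 =758
r75=1001011 pc4: +16 =774
r76=1001100 pc3: +8 =782
r77=1001101 pc4: +16 =798
r78=1001110 pc4: +16 =814
r79=1001111 pc5: +32 =846
r80=1010000 pc2: +4 =850
r81=1010001 pc3: +8 =858
r82=1010010 pc3: +8 =866
r83=1010011 pc4: +16 =882
r84=1010100 pc3: +8 =890
r85=1010101 pc4: +16 =906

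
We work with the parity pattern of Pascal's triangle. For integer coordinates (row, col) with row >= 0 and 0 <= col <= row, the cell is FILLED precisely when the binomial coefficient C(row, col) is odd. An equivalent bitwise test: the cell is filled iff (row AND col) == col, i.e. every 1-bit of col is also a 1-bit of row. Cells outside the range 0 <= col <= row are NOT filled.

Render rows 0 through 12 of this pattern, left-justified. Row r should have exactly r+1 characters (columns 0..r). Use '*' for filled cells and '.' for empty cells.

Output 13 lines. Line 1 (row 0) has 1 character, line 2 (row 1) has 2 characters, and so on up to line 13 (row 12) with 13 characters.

Answer: *
**
*.*
****
*...*
**..**
*.*.*.*
********
*.......*
**......**
*.*.....*.*
****....****
*...*...*...*

Derivation:
r0=0: *
r1=1: **
r2=10: *.*
r3=11: ****
r4=100: *...*
r5=101: **..**
r6=110: *.*.*.*
r7=111: ********
r8=1000: *.......*
r9=1001: **......**
r10=1010: *.*.....*.*
r11=1011: ****....****
r12=1100: *...*...*...*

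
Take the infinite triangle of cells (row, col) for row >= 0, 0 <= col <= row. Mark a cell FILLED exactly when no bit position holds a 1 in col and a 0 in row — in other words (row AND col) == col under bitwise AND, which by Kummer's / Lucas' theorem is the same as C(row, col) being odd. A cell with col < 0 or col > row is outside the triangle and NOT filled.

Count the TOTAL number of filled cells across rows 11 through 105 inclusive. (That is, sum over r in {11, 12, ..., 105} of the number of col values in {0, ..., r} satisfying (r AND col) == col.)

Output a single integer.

r11=1011 pc3: +8 =8
r12=1100 pc2: +4 =12
r13=1101 pc3: +8 =20
r14=1110 pc3: +8 =28
r15=1111 pc4: +16 =44
r16=10000 pc1: +2 =46
r17=10001 pc2: +4 =50
r18=10010 pc2: +4 =54
r19=10011 pc3: +8 =62
r20=10100 pc2: +4 =66
r21=10101 pc3: +8 =74
r22=10110 pc3: +8 =82
r23=10111 pc4: +16 =98
r24=11000 pc2: +4 =102
r25=11001 pc3: +8 =110
r26=11010 pc3: +8 =118
r27=11011 pc4: +16 =134
r28=11100 pc3: +8 =142
r29=11101 pc4: +16 =158
r30=11110 pc4: +16 =174
r31=11111 pc5: +32 =206
r32=100000 pc1: +2 =208
r33=100001 pc2: +4 =212
r34=100010 pc2: +4 =216
r35=100011 pc3: +8 =224
r36=100100 pc2: +4 =228
r37=100101 pc3: +8 =236
r38=100110 pc3: +8 =244
r39=100111 pc4: +16 =260
r40=101000 pc2: +4 =264
r41=101001 pc3: +8 =272
r42=101010 pc3: +8 =280
r43=101011 pc4: +16 =296
r44=101100 pc3: +8 =304
r45=101101 pc4: +16 =320
r46=101110 pc4: +16 =336
r47=101111 pc5: +32 =368
r48=110000 pc2: +4 =372
r49=110001 pc3: +8 =380
r50=110010 pc3: +8 =388
r51=110011 pc4: +16 =404
r52=110100 pc3: +8 =412
r53=110101 pc4: +16 =428
r54=110110 pc4: +16 =444
r55=110111 pc5: +32 =476
r56=111000 pc3: +8 =484
r57=111001 pc4: +16 =500
r58=111010 pc4: +16 =516
r59=111011 pc5: +32 =548
r60=111100 pc4: +16 =564
r61=111101 pc5: +32 =596
r62=111110 pc5: +32 =628
r63=111111 pc6: +64 =692
r64=1000000 pc1: +2 =694
r65=1000001 pc2: +4 =698
r66=1000010 pc2: +4 =702
r67=1000011 pc3: +8 =710
r68=1000100 pc2: +4 =714
r69=1000101 pc3: +8 =722
r70=1000110 pc3: +8 =730
r71=1000111 pc4: +16 =746
r72=1001000 pc2: +4 =750
r73=1001001 pc3: +8 =758
r74=1001010 pc3: +8 =766
r75=1001011 pc4: +16 =782
r76=1001100 pc3: +8 =790
r77=1001101 pc4: +16 =806
r78=1001110 pc4: +16 =822
r79=1001111 pc5: +32 =854
r80=1010000 pc2: +4 =858
r81=1010001 pc3: +8 =866
r82=1010010 pc3: +8 =874
r83=1010011 pc4: +16 =890
r84=1010100 pc3: +8 =898
r85=1010101 pc4: +16 =914
r86=1010110 pc4: +16 =930
r87=1010111 pc5: +32 =962
r88=1011000 pc3: +8 =970
r89=1011001 pc4: +16 =986
r90=1011010 pc4: +16 =1002
r91=1011011 pc5: +32 =1034
r92=1011100 pc4: +16 =1050
r93=1011101 pc5: +32 =1082
r94=1011110 pc5: +32 =1114
r95=1011111 pc6: +64 =1178
r96=1100000 pc2: +4 =1182
r97=1100001 pc3: +8 =1190
r98=1100010 pc3: +8 =1198
r99=1100011 pc4: +16 =1214
r100=1100100 pc3: +8 =1222
r101=1100101 pc4: +16 =1238
r102=1100110 pc4: +16 =1254
r103=1100111 pc5: +32 =1286
r104=1101000 pc3: +8 =1294
r105=1101001 pc4: +16 =1310

Answer: 1310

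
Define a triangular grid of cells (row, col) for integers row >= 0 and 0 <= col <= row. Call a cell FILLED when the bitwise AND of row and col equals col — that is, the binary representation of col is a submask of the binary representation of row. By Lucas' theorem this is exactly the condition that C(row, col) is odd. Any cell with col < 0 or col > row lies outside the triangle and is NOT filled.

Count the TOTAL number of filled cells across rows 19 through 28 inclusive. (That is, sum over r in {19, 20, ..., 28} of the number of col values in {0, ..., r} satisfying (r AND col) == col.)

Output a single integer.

r19=10011 pc3: +8 =8
r20=10100 pc2: +4 =12
r21=10101 pc3: +8 =20
r22=10110 pc3: +8 =28
r23=10111 pc4: +16 =44
r24=11000 pc2: +4 =48
r25=11001 pc3: +8 =56
r26=11010 pc3: +8 =64
r27=11011 pc4: +16 =80
r28=11100 pc3: +8 =88

Answer: 88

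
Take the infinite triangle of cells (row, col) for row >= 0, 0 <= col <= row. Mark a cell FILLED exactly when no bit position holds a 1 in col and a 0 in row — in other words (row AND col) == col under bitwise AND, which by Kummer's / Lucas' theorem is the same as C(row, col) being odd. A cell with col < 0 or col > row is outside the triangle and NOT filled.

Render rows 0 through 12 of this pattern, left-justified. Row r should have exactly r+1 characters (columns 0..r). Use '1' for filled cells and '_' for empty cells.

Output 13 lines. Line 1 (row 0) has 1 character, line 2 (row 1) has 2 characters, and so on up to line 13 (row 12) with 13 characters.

Answer: 1
11
1_1
1111
1___1
11__11
1_1_1_1
11111111
1_______1
11______11
1_1_____1_1
1111____1111
1___1___1___1

Derivation:
r0=0: 1
r1=1: 11
r2=10: 1_1
r3=11: 1111
r4=100: 1___1
r5=101: 11__11
r6=110: 1_1_1_1
r7=111: 11111111
r8=1000: 1_______1
r9=1001: 11______11
r10=1010: 1_1_____1_1
r11=1011: 1111____1111
r12=1100: 1___1___1___1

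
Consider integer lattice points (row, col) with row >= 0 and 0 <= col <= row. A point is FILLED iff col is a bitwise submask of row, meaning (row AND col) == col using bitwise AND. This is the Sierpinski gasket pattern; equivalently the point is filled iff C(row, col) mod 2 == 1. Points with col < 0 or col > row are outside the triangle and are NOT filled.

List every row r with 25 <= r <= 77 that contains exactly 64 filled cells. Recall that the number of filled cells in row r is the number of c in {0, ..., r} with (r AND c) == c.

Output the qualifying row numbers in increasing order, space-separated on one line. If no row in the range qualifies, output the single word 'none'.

Answer: 63

Derivation:
Row r has 2^popcount(r) filled cells, so we need popcount(r) = log2(64) = 6.
Scan r = 25..77 and keep those with exactly 6 one-bits:
r=25=11001 popcount=3 -> skip
r=26=11010 popcount=3 -> skip
r=27=11011 popcount=4 -> skip
r=28=11100 popcount=3 -> skip
r=29=11101 popcount=4 -> skip
r=30=11110 popcount=4 -> skip
r=31=11111 popcount=5 -> skip
r=32=100000 popcount=1 -> skip
r=33=100001 popcount=2 -> skip
r=34=100010 popcount=2 -> skip
r=35=100011 popcount=3 -> skip
r=36=100100 popcount=2 -> skip
r=37=100101 popcount=3 -> skip
r=38=100110 popcount=3 -> skip
r=39=100111 popcount=4 -> skip
r=40=101000 popcount=2 -> skip
r=41=101001 popcount=3 -> skip
r=42=101010 popcount=3 -> skip
r=43=101011 popcount=4 -> skip
r=44=101100 popcount=3 -> skip
r=45=101101 popcount=4 -> skip
r=46=101110 popcount=4 -> skip
r=47=101111 popcount=5 -> skip
r=48=110000 popcount=2 -> skip
r=49=110001 popcount=3 -> skip
r=50=110010 popcount=3 -> skip
r=51=110011 popcount=4 -> skip
r=52=110100 popcount=3 -> skip
r=53=110101 popcount=4 -> skip
r=54=110110 popcount=4 -> skip
r=55=110111 popcount=5 -> skip
r=56=111000 popcount=3 -> skip
r=57=111001 popcount=4 -> skip
r=58=111010 popcount=4 -> skip
r=59=111011 popcount=5 -> skip
r=60=111100 popcount=4 -> skip
r=61=111101 popcount=5 -> skip
r=62=111110 popcount=5 -> skip
r=63=111111 popcount=6 -> KEEP
r=64=1000000 popcount=1 -> skip
r=65=1000001 popcount=2 -> skip
r=66=1000010 popcount=2 -> skip
r=67=1000011 popcount=3 -> skip
r=68=1000100 popcount=2 -> skip
r=69=1000101 popcount=3 -> skip
r=70=1000110 popcount=3 -> skip
r=71=1000111 popcount=4 -> skip
r=72=1001000 popcount=2 -> skip
r=73=1001001 popcount=3 -> skip
r=74=1001010 popcount=3 -> skip
r=75=1001011 popcount=4 -> skip
r=76=1001100 popcount=3 -> skip
r=77=1001101 popcount=4 -> skip
Kept rows: 63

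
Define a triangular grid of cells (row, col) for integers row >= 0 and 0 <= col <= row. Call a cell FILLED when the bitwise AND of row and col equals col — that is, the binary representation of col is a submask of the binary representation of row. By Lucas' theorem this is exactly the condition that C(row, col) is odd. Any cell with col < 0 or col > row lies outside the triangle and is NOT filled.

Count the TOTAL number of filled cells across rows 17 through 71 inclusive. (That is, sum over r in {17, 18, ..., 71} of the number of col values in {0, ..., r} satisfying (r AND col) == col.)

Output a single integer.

Answer: 700

Derivation:
r17=10001 pc2: +4 =4
r18=10010 pc2: +4 =8
r19=10011 pc3: +8 =16
r20=10100 pc2: +4 =20
r21=10101 pc3: +8 =28
r22=10110 pc3: +8 =36
r23=10111 pc4: +16 =52
r24=11000 pc2: +4 =56
r25=11001 pc3: +8 =64
r26=11010 pc3: +8 =72
r27=11011 pc4: +16 =88
r28=11100 pc3: +8 =96
r29=11101 pc4: +16 =112
r30=11110 pc4: +16 =128
r31=11111 pc5: +32 =160
r32=100000 pc1: +2 =162
r33=100001 pc2: +4 =166
r34=100010 pc2: +4 =170
r35=100011 pc3: +8 =178
r36=100100 pc2: +4 =182
r37=100101 pc3: +8 =190
r38=100110 pc3: +8 =198
r39=100111 pc4: +16 =214
r40=101000 pc2: +4 =218
r41=101001 pc3: +8 =226
r42=101010 pc3: +8 =234
r43=101011 pc4: +16 =250
r44=101100 pc3: +8 =258
r45=101101 pc4: +16 =274
r46=101110 pc4: +16 =290
r47=101111 pc5: +32 =322
r48=110000 pc2: +4 =326
r49=110001 pc3: +8 =334
r50=110010 pc3: +8 =342
r51=110011 pc4: +16 =358
r52=110100 pc3: +8 =366
r53=110101 pc4: +16 =382
r54=110110 pc4: +16 =398
r55=110111 pc5: +32 =430
r56=111000 pc3: +8 =438
r57=111001 pc4: +16 =454
r58=111010 pc4: +16 =470
r59=111011 pc5: +32 =502
r60=111100 pc4: +16 =518
r61=111101 pc5: +32 =550
r62=111110 pc5: +32 =582
r63=111111 pc6: +64 =646
r64=1000000 pc1: +2 =648
r65=1000001 pc2: +4 =652
r66=1000010 pc2: +4 =656
r67=1000011 pc3: +8 =664
r68=1000100 pc2: +4 =668
r69=1000101 pc3: +8 =676
r70=1000110 pc3: +8 =684
r71=1000111 pc4: +16 =700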